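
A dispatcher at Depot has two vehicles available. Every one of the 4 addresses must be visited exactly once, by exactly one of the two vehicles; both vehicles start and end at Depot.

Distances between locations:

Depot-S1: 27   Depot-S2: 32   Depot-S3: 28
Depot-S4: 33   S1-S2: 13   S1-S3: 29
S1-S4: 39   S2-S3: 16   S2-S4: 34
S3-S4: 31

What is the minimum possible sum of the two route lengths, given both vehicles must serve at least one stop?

Minimum combined distance: 150.

Check every non-empty split of the stops between the two vehicles; for each half take its own optimal tour:
  {S1} + {S2, S3, S4}: 54 + 111 = 165
  {S2} + {S1, S3, S4}: 64 + 120 = 184
  {S1, S2} + {S3, S4}: 72 + 92 = 164
  {S3} + {S1, S2, S4}: 56 + 107 = 163
  {S1, S3} + {S2, S4}: 84 + 99 = 183
  {S2, S3} + {S1, S4}: 76 + 99 = 175
  … (7 splits in total)
  {S1, S2, S3} + {S4}: 84 + 66 = 150  ← best
Best: vehicle 1 Depot → S1 → S2 → S3 → Depot = 84; vehicle 2 Depot → S4 → Depot = 66; combined 150.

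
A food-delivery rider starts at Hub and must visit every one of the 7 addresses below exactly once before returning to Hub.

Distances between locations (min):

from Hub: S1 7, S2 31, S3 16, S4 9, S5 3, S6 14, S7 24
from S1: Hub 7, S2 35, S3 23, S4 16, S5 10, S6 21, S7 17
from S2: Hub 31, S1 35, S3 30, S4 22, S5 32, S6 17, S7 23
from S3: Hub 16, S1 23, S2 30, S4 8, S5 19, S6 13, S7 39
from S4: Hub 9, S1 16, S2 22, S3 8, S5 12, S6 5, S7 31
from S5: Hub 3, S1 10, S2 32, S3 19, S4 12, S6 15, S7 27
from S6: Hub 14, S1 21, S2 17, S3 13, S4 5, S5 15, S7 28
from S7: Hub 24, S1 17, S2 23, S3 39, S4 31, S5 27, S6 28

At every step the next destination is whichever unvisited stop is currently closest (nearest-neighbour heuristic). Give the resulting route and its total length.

124 min along Hub → S5 → S1 → S4 → S6 → S3 → S2 → S7 → Hub.

Hub → [S5:3 / S1:7 / S4:9 / S6:14 / S3:16 / S7:24 / S2:31] → S5 (3)
S5 → [S1:10 / S4:12 / S6:15 / S3:19 / S7:27 / S2:32] → S1 (10)
S1 → [S4:16 / S7:17 / S6:21 / S3:23 / S2:35] → S4 (16)
S4 → [S6:5 / S3:8 / S2:22 / S7:31] → S6 (5)
S6 → [S3:13 / S2:17 / S7:28] → S3 (13)
S3 → [S2:30 / S7:39] → S2 (30)
S2 → [S7:23] → S7 (23)
Return S7→Hub: 24.
Total = 3 + 10 + 16 + 5 + 13 + 30 + 23 + 24 = 124.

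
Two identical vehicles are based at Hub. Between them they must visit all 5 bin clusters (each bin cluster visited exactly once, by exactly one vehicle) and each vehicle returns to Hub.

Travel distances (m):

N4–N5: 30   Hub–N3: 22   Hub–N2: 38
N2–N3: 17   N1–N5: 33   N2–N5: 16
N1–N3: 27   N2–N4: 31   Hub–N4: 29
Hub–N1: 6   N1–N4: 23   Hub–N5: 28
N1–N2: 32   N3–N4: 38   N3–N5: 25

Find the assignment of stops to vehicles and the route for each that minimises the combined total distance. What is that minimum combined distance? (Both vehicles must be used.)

There are 2^4 − 1 = 15 ways to divide the 5 stops into two non-empty groups. For each, the best each vehicle can do is its own shortest tour through its group:
  {N1} + {N2, N3, N4, N5}: 12 + 114 = 126
  {N2} + {N1, N3, N4, N5}: 76 + 106 = 182
  {N1, N2} + {N3, N4, N5}: 76 + 106 = 182
  {N3} + {N1, N2, N4, N5}: 44 + 104 = 148
  {N1, N3} + {N2, N4, N5}: 55 + 104 = 159
  {N2, N3} + {N1, N4, N5}: 77 + 87 = 164
  … (15 splits in total)
Best: vehicle 1 Hub → N1 → Hub = 12; vehicle 2 Hub → N3 → N2 → N5 → N4 → Hub = 114; combined 126.

126 m — the smallest possible combined total.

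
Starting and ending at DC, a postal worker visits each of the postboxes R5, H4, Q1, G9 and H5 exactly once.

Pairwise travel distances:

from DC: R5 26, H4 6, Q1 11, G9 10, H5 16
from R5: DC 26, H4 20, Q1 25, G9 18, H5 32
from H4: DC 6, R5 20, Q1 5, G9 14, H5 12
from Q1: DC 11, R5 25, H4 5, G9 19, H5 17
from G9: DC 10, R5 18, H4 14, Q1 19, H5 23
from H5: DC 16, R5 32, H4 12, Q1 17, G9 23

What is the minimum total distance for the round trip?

Shortest round trip = 86.

There are 60 distinct closed tours to check (reversals are equivalent).
DC - R5 - H4 - Q1 - G9 - H5 - DC: 26+20+5+19+23+16 = 109
DC - R5 - H4 - Q1 - H5 - G9 - DC: 26+20+5+17+23+10 = 101
DC - R5 - H4 - G9 - Q1 - H5 - DC: 26+20+14+19+17+16 = 112
DC - R5 - H4 - G9 - H5 - Q1 - DC: 26+20+14+23+17+11 = 111
DC - R5 - H4 - H5 - Q1 - G9 - DC: 26+20+12+17+19+10 = 104
DC - R5 - H4 - H5 - G9 - Q1 - DC: 26+20+12+23+19+11 = 111
DC - R5 - Q1 - H4 - G9 - H5 - DC: 26+25+5+14+23+16 = 109
DC - R5 - Q1 - H4 - H5 - G9 - DC: 26+25+5+12+23+10 = 101
DC - R5 - Q1 - G9 - H4 - H5 - DC: 26+25+19+14+12+16 = 112
DC - R5 - Q1 - G9 - H5 - H4 - DC: 26+25+19+23+12+6 = 111
DC - R5 - Q1 - H5 - H4 - G9 - DC: 26+25+17+12+14+10 = 104
DC - R5 - Q1 - H5 - G9 - H4 - DC: 26+25+17+23+14+6 = 111
DC - R5 - G9 - H4 - Q1 - H5 - DC: 26+18+14+5+17+16 = 96
DC - R5 - G9 - H4 - H5 - Q1 - DC: 26+18+14+12+17+11 = 98
… (46 more)
DC - G9 - R5 - H4 - Q1 - H5 - DC: 10+18+20+5+17+16 = 86  ← best
The minimum is 86.
One optimal route: DC → G9 → R5 → H4 → Q1 → H5 → DC (or its reverse).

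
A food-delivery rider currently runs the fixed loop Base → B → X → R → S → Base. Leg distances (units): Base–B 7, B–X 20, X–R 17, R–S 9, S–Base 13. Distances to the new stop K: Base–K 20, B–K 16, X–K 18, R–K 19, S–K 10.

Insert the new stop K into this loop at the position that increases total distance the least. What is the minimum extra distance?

Minimum extra distance: 14, inserting K between B and X.

Insertion cost between consecutive stops i–j is d(i,K) + d(K,j) − d(i,j):
  between Base and B: 20 + 16 − 7 = 29
  between B and X: 16 + 18 − 20 = 14
  between X and R: 18 + 19 − 17 = 20
  between R and S: 19 + 10 − 9 = 20
  between S and Base: 10 + 20 − 13 = 17
Cheapest insertion is between B and X, adding 14.
New total = 66 + 14 = 80.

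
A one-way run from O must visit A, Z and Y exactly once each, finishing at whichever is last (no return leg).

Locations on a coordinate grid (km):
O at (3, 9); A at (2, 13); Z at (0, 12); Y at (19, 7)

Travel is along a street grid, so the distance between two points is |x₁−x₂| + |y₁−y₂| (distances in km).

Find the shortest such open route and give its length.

Minimum one-way distance = 32 km.

There are 3! = 6 possible orderings.
O - A - Z - Y: 5+3+24 = 32
O - A - Y - Z: 5+23+24 = 52
O - Z - A - Y: 6+3+23 = 32
O - Z - Y - A: 6+24+23 = 53
O - Y - A - Z: 18+23+3 = 44
O - Y - Z - A: 18+24+3 = 45
The minimum is 32.
One shortest path: O → A → Z → Y.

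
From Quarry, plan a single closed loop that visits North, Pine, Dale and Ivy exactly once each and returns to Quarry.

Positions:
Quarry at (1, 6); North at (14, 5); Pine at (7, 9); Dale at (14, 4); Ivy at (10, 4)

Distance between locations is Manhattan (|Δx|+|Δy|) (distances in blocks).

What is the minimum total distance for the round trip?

Quarry→North→Pine→Dale→Ivy→Quarry: 14+11+12+4+11 = 52
Quarry→North→Pine→Ivy→Dale→Quarry: 14+11+8+4+15 = 52
Quarry→North→Dale→Pine→Ivy→Quarry: 14+1+12+8+11 = 46
Quarry→North→Dale→Ivy→Pine→Quarry: 14+1+4+8+9 = 36
Quarry→North→Ivy→Pine→Dale→Quarry: 14+5+8+12+15 = 54
Quarry→North→Ivy→Dale→Pine→Quarry: 14+5+4+12+9 = 44
Quarry→Pine→North→Dale→Ivy→Quarry: 9+11+1+4+11 = 36
Quarry→Pine→North→Ivy→Dale→Quarry: 9+11+5+4+15 = 44
Quarry→Pine→Dale→North→Ivy→Quarry: 9+12+1+5+11 = 38
Quarry→Pine→Ivy→North→Dale→Quarry: 9+8+5+1+15 = 38
Quarry→Dale→North→Pine→Ivy→Quarry: 15+1+11+8+11 = 46
Quarry→Dale→Pine→North→Ivy→Quarry: 15+12+11+5+11 = 54
The minimum is 36.
One optimal route: Quarry → North → Dale → Ivy → Pine → Quarry (or its reverse).

Shortest round trip = 36 blocks.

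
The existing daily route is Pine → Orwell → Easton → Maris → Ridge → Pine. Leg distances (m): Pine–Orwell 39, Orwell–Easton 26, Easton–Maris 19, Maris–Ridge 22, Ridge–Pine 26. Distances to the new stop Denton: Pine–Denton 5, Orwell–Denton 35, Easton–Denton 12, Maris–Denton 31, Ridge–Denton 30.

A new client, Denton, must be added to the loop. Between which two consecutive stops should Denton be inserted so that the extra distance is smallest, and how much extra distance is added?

Insertion cost between consecutive stops i–j is d(i,Denton) + d(Denton,j) − d(i,j):
  between Pine and Orwell: 5 + 35 − 39 = 1
  between Orwell and Easton: 35 + 12 − 26 = 21
  between Easton and Maris: 12 + 31 − 19 = 24
  between Maris and Ridge: 31 + 30 − 22 = 39
  between Ridge and Pine: 30 + 5 − 26 = 9
Cheapest insertion is between Pine and Orwell, adding 1.
New total = 132 + 1 = 133.

Adding 1 m by placing Denton on the Pine–Orwell leg.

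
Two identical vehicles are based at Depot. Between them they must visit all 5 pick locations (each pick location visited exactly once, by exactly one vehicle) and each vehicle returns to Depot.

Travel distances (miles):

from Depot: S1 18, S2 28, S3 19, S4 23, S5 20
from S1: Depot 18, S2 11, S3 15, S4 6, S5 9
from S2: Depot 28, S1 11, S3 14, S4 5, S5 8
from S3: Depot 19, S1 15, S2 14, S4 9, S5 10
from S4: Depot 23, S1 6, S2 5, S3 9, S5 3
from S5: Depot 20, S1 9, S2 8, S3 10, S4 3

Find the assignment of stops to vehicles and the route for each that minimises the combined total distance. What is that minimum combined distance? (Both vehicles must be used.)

There are 2^4 − 1 = 15 ways to divide the 5 stops into two non-empty groups. For each, the best each vehicle can do is its own shortest tour through its group:
  {S1} + {S2, S3, S4, S5}: 36 + 61 = 97
  {S2} + {S1, S3, S4, S5}: 56 + 56 = 112
  {S1, S2} + {S3, S4, S5}: 57 + 51 = 108
  {S3} + {S1, S2, S4, S5}: 38 + 57 = 95
  {S1, S3} + {S2, S4, S5}: 52 + 56 = 108
  {S2, S3} + {S1, S4, S5}: 61 + 47 = 108
  … (15 splits in total)
Best: vehicle 1 Depot → S3 → Depot = 38; vehicle 2 Depot → S1 → S2 → S4 → S5 → Depot = 57; combined 95.

Minimum combined distance: 95 miles.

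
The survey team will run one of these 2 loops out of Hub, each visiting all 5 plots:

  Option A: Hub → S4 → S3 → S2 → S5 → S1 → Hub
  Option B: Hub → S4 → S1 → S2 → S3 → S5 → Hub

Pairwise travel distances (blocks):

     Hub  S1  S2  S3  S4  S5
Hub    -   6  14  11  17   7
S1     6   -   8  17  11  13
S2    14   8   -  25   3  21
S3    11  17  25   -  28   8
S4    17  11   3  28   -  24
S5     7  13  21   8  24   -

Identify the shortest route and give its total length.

Option A: 17 + 28 + 25 + 21 + 13 + 6 = 110
Option B: 17 + 11 + 8 + 25 + 8 + 7 = 76

Shortest is Option B, total 76 blocks.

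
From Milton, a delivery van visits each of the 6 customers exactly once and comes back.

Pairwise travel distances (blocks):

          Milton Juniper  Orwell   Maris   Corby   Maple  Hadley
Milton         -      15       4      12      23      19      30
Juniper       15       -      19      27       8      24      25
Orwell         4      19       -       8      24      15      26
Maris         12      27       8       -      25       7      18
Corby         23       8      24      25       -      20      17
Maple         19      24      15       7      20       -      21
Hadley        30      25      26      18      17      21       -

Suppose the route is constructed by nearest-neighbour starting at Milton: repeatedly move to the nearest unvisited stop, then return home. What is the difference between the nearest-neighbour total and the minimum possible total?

From Milton: Orwell=4, Maris=12, Juniper=15, Maple=19, Corby=23, Hadley=30 → choose Orwell (4).
From Orwell: Maris=8, Maple=15, Juniper=19, Corby=24, Hadley=26 → choose Maris (8).
From Maris: Maple=7, Hadley=18, Corby=25, Juniper=27 → choose Maple (7).
From Maple: Corby=20, Hadley=21, Juniper=24 → choose Corby (20).
From Corby: Juniper=8, Hadley=17 → choose Juniper (8).
From Juniper: Hadley=25 → choose Hadley (25).
NN route Milton → Orwell → Maris → Maple → Corby → Juniper → Hadley → Milton costs 102.
Optimal: Milton → Juniper → Corby → Hadley → Maple → Maris → Orwell → Milton costs 80 (by enumerating all 360 distinct tours).
Excess = 102 − 80 = 22.

The nearest-neighbour route is 22 blocks longer than optimal.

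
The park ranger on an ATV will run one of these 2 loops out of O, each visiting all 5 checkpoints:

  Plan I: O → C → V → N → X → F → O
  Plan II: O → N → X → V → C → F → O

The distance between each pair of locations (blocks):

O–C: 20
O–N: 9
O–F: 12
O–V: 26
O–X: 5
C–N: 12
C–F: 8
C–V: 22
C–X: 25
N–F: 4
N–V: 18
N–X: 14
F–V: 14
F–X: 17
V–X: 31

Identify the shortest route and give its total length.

96 blocks — Plan II is the shortest.

Plan I: 20 + 22 + 18 + 14 + 17 + 12 = 103
Plan II: 9 + 14 + 31 + 22 + 8 + 12 = 96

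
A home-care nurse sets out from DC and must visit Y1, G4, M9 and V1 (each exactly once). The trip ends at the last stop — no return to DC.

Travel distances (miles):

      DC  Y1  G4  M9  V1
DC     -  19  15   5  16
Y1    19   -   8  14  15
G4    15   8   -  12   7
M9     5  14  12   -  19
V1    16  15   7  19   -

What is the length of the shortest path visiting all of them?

There are 4! = 24 possible orderings.
DC→Y1→G4→M9→V1: 19+8+12+19 = 58
DC→Y1→G4→V1→M9: 19+8+7+19 = 53
DC→Y1→M9→G4→V1: 19+14+12+7 = 52
DC→Y1→M9→V1→G4: 19+14+19+7 = 59
DC→Y1→V1→G4→M9: 19+15+7+12 = 53
DC→Y1→V1→M9→G4: 19+15+19+12 = 65
DC→G4→Y1→M9→V1: 15+8+14+19 = 56
DC→G4→Y1→V1→M9: 15+8+15+19 = 57
DC→G4→M9→Y1→V1: 15+12+14+15 = 56
DC→G4→M9→V1→Y1: 15+12+19+15 = 61
DC→G4→V1→Y1→M9: 15+7+15+14 = 51
DC→G4→V1→M9→Y1: 15+7+19+14 = 55
DC→M9→Y1→G4→V1: 5+14+8+7 = 34
DC→M9→Y1→V1→G4: 5+14+15+7 = 41
… (10 more)
The minimum is 34.
One shortest path: DC → M9 → Y1 → G4 → V1.

Shortest open route: 34 miles.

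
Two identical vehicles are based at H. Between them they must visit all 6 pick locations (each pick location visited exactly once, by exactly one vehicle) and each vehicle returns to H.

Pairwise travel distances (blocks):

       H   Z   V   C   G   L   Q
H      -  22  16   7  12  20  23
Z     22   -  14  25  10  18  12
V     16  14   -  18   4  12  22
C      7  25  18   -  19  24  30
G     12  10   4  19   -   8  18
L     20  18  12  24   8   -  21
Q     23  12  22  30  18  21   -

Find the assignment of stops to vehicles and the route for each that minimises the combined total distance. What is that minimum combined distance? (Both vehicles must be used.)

Minimum combined distance: 95 blocks.

Check every non-empty split of the stops between the two vehicles; for each half take its own optimal tour:
  {Z} + {V, C, G, L, Q}: 44 + 81 = 125
  {V} + {Z, C, G, L, Q}: 32 + 84 = 116
  {Z, V} + {C, G, L, Q}: 52 + 78 = 130
  {C} + {Z, V, G, L, Q}: 14 + 81 = 95
  {Z, C} + {V, G, L, Q}: 54 + 72 = 126
  {V, C} + {Z, G, L, Q}: 41 + 73 = 114
  … (31 splits in total)
Best: vehicle 1 H → C → H = 14; vehicle 2 H → V → G → L → Z → Q → H = 81; combined 95.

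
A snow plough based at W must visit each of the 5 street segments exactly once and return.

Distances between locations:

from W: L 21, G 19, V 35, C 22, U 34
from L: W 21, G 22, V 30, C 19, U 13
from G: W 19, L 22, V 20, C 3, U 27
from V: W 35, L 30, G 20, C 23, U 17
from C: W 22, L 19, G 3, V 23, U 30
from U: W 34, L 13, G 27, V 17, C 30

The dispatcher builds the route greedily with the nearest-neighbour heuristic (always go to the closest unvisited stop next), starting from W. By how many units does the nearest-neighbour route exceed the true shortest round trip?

From W: G=19, L=21, C=22, U=34, V=35 → choose G (19).
From G: C=3, V=20, L=22, U=27 → choose C (3).
From C: L=19, V=23, U=30 → choose L (19).
From L: U=13, V=30 → choose U (13).
From U: V=17 → choose V (17).
NN route W → G → C → L → U → V → W costs 106.
Optimal: W → L → U → V → G → C → W costs 96 (by enumerating all 60 distinct tours).
Excess = 106 − 96 = 10.

The nearest-neighbour route is 10 longer than optimal.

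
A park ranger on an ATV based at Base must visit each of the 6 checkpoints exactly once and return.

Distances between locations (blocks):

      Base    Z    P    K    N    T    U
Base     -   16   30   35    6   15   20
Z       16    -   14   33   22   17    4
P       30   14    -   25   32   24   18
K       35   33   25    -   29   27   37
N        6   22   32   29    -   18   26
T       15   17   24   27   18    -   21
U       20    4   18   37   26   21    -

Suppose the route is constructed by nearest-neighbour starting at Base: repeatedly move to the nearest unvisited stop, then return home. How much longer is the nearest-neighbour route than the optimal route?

Base: N=6, T=15, Z=16, U=20, P=30, K=35 ⇒ N
N: T=18, Z=22, U=26, K=29, P=32 ⇒ T
T: Z=17, U=21, P=24, K=27 ⇒ Z
Z: U=4, P=14, K=33 ⇒ U
U: P=18, K=37 ⇒ P
P: K=25 ⇒ K
NN route Base → N → T → Z → U → P → K → Base costs 123.
Optimal: Base → Z → U → P → K → T → N → Base costs 114 (by enumerating all 360 distinct tours).
Excess = 123 − 114 = 9.

Excess over optimum: 9 blocks.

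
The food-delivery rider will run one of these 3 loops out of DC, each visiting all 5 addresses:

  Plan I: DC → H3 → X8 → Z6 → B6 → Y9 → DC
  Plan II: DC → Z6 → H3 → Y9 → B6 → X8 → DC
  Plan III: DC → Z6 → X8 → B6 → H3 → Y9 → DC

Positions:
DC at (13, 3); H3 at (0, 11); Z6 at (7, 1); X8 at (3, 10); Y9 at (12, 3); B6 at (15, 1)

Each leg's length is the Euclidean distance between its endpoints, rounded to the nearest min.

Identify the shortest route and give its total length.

Plan I: 15 + 3 + 10 + 8 + 4 + 1 = 41
Plan II: 6 + 12 + 14 + 4 + 15 + 12 = 63
Plan III: 6 + 10 + 15 + 18 + 14 + 1 = 64

Shortest is Plan I, total 41 min.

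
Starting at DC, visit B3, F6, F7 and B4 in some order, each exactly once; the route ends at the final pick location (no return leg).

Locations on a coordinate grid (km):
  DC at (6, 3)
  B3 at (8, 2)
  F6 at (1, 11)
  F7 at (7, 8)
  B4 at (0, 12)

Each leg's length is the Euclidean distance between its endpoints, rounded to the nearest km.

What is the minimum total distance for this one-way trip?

There are 4! = 24 possible orderings.
DC→B3→F6→F7→B4: 2+11+7+8 = 28
DC→B3→F6→B4→F7: 2+11+1+8 = 22
DC→B3→F7→F6→B4: 2+6+7+1 = 16
DC→B3→F7→B4→F6: 2+6+8+1 = 17
DC→B3→B4→F6→F7: 2+13+1+7 = 23
DC→B3→B4→F7→F6: 2+13+8+7 = 30
DC→F6→B3→F7→B4: 9+11+6+8 = 34
DC→F6→B3→B4→F7: 9+11+13+8 = 41
DC→F6→F7→B3→B4: 9+7+6+13 = 35
DC→F6→F7→B4→B3: 9+7+8+13 = 37
DC→F6→B4→B3→F7: 9+1+13+6 = 29
DC→F6→B4→F7→B3: 9+1+8+6 = 24
DC→F7→B3→F6→B4: 5+6+11+1 = 23
DC→F7→B3→B4→F6: 5+6+13+1 = 25
… (10 more)
The minimum is 16.
One shortest path: DC → B3 → F7 → F6 → B4.

Minimum one-way distance = 16 km.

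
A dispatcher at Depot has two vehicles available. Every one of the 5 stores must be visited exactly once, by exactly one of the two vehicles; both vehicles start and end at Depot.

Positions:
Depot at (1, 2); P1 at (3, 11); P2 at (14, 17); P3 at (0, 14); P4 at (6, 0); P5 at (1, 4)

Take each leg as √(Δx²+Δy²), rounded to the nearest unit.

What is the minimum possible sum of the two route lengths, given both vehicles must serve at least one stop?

Check every non-empty split of the stops between the two vehicles; for each half take its own optimal tour:
  {P1} + {P2, P3, P4, P5}: 18 + 50 = 68
  {P2} + {P1, P3, P4, P5}: 40 + 32 = 72
  {P1, P2} + {P3, P4, P5}: 42 + 32 = 74
  {P3} + {P1, P2, P4, P5}: 24 + 46 = 70
  {P1, P3} + {P2, P4, P5}: 25 + 44 = 69
  {P2, P3} + {P1, P4, P5}: 46 + 25 = 71
  … (15 splits in total)
  {P1, P2, P3, P4} + {P5}: 51 + 4 = 55  ← best
Best: vehicle 1 Depot → P1 → P3 → P2 → P4 → Depot = 51; vehicle 2 Depot → P5 → Depot = 4; combined 55.

55 — the smallest possible combined total.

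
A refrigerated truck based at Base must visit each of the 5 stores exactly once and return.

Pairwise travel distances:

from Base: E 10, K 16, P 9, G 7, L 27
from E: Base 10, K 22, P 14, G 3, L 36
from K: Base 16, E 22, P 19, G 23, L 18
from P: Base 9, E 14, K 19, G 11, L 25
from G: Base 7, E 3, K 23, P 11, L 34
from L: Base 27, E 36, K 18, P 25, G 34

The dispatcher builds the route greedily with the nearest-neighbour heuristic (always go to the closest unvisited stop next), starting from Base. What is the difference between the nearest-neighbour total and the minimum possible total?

Base: G=7, P=9, E=10, K=16, L=27 ⇒ G
G: E=3, P=11, K=23, L=34 ⇒ E
E: P=14, K=22, L=36 ⇒ P
P: K=19, L=25 ⇒ K
K: L=18 ⇒ L
NN route Base → G → E → P → K → L → Base costs 88.
Optimal: Base → E → G → P → L → K → Base costs 83 (by enumerating all 60 distinct tours).
Excess = 88 − 83 = 5.

Excess over optimum: 5.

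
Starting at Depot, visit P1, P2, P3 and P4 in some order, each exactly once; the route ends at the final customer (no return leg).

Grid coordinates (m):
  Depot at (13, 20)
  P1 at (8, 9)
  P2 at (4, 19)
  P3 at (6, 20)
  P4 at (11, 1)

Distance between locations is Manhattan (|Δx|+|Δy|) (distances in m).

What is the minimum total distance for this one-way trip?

Minimum one-way distance = 35 m.

There are 4! = 24 possible orderings.
Depot → P1 → P2 → P3 → P4: 16+14+3+24 = 57
Depot → P1 → P2 → P4 → P3: 16+14+25+24 = 79
Depot → P1 → P3 → P2 → P4: 16+13+3+25 = 57
Depot → P1 → P3 → P4 → P2: 16+13+24+25 = 78
Depot → P1 → P4 → P2 → P3: 16+11+25+3 = 55
Depot → P1 → P4 → P3 → P2: 16+11+24+3 = 54
Depot → P2 → P1 → P3 → P4: 10+14+13+24 = 61
Depot → P2 → P1 → P4 → P3: 10+14+11+24 = 59
Depot → P2 → P3 → P1 → P4: 10+3+13+11 = 37
Depot → P2 → P3 → P4 → P1: 10+3+24+11 = 48
Depot → P2 → P4 → P1 → P3: 10+25+11+13 = 59
Depot → P2 → P4 → P3 → P1: 10+25+24+13 = 72
Depot → P3 → P1 → P2 → P4: 7+13+14+25 = 59
Depot → P3 → P1 → P4 → P2: 7+13+11+25 = 56
… (10 more)
Depot → P3 → P2 → P1 → P4: 7+3+14+11 = 35  ← best
The minimum is 35.
One shortest path: Depot → P3 → P2 → P1 → P4.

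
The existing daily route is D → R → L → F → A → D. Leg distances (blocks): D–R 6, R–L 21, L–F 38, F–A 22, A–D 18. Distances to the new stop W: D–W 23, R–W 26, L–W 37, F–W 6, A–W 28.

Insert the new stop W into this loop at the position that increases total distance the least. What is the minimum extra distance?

Insertion cost between consecutive stops i–j is d(i,W) + d(W,j) − d(i,j):
  between D and R: 23 + 26 − 6 = 43
  between R and L: 26 + 37 − 21 = 42
  between L and F: 37 + 6 − 38 = 5
  between F and A: 6 + 28 − 22 = 12
  between A and D: 28 + 23 − 18 = 33
Cheapest insertion is between L and F, adding 5.
New total = 105 + 5 = 110.

+5 blocks — insert W between L and F.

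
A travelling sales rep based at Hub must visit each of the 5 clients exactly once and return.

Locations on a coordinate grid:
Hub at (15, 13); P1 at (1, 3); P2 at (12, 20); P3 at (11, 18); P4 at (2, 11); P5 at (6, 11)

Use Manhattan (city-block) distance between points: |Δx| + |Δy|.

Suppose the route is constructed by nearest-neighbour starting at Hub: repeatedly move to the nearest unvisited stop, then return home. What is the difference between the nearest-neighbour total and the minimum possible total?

From Hub: P3=9, P2=10, P5=11, P4=15, P1=24 → choose P3 (9).
From P3: P2=3, P5=12, P4=16, P1=25 → choose P2 (3).
From P2: P5=15, P4=19, P1=28 → choose P5 (15).
From P5: P4=4, P1=13 → choose P4 (4).
From P4: P1=9 → choose P1 (9).
NN route Hub → P3 → P2 → P5 → P4 → P1 → Hub costs 64.
Optimal: Hub → P1 → P4 → P5 → P3 → P2 → Hub costs 62 (by enumerating all 60 distinct tours).
Excess = 64 − 62 = 2.

The nearest-neighbour route is 2 longer than optimal.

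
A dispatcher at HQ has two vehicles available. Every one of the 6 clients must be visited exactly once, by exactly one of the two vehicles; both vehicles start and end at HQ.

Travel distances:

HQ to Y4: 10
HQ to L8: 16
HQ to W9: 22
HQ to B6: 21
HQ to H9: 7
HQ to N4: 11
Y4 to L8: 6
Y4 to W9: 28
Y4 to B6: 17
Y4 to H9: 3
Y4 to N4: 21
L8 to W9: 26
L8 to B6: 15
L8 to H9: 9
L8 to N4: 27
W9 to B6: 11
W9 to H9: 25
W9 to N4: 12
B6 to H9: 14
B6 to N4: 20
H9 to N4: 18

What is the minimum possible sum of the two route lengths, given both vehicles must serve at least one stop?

There are 2^5 − 1 = 31 ways to divide the 6 stops into two non-empty groups. For each, the best each vehicle can do is its own shortest tour through its group:
  {Y4} + {L8, W9, B6, H9, N4}: 20 + 65 = 85
  {L8} + {Y4, W9, B6, H9, N4}: 32 + 61 = 93
  {Y4, L8} + {W9, B6, H9, N4}: 32 + 55 = 87
  {W9} + {Y4, L8, B6, H9, N4}: 44 + 62 = 106
  {Y4, W9} + {L8, B6, H9, N4}: 60 + 62 = 122
  {L8, W9} + {Y4, B6, H9, N4}: 64 + 58 = 122
  … (31 splits in total)
  {H9} + {Y4, L8, W9, B6, N4}: 14 + 65 = 79  ← best
Best: vehicle 1 HQ → H9 → HQ = 14; vehicle 2 HQ → Y4 → L8 → B6 → W9 → N4 → HQ = 65; combined 79.

Minimum combined distance: 79.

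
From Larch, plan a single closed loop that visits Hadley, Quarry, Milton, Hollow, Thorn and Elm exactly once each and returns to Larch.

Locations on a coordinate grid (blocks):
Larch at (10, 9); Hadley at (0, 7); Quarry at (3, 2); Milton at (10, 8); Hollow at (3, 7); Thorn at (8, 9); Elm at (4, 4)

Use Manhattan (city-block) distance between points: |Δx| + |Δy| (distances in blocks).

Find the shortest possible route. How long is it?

There are 360 distinct closed tours to check (reversals are equivalent).
Larch-Hadley-Quarry-Milton-Hollow-Thorn-Elm-Larch: 12+8+13+8+7+9+11 = 68
Larch-Hadley-Quarry-Milton-Hollow-Elm-Thorn-Larch: 12+8+13+8+4+9+2 = 56
Larch-Hadley-Quarry-Milton-Thorn-Hollow-Elm-Larch: 12+8+13+3+7+4+11 = 58
Larch-Hadley-Quarry-Milton-Thorn-Elm-Hollow-Larch: 12+8+13+3+9+4+9 = 58
Larch-Hadley-Quarry-Milton-Elm-Hollow-Thorn-Larch: 12+8+13+10+4+7+2 = 56
Larch-Hadley-Quarry-Milton-Elm-Thorn-Hollow-Larch: 12+8+13+10+9+7+9 = 68
Larch-Hadley-Quarry-Hollow-Milton-Thorn-Elm-Larch: 12+8+5+8+3+9+11 = 56
Larch-Hadley-Quarry-Hollow-Milton-Elm-Thorn-Larch: 12+8+5+8+10+9+2 = 54
… (352 more)
Larch-Milton-Hadley-Hollow-Quarry-Elm-Thorn-Larch: 1+11+3+5+3+9+2 = 34  ← best
The minimum is 34.
One optimal route: Larch → Milton → Hadley → Hollow → Quarry → Elm → Thorn → Larch (or its reverse).

Minimum total distance: 34 blocks.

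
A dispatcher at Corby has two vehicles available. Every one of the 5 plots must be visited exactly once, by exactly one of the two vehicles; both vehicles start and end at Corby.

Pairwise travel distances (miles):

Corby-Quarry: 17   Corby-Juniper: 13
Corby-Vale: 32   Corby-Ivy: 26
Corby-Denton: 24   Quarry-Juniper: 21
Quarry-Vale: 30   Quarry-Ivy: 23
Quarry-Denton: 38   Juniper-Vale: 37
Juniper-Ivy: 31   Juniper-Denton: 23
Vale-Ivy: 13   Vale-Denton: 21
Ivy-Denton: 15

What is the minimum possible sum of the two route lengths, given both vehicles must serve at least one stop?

124 miles — the smallest possible combined total.

Try each way of splitting the stops between the two vehicles (each non-empty) and, for each split, find the best tour for each vehicle:
  {Quarry} + {Juniper, Vale, Ivy, Denton}: 34 + 96 = 130
  {Juniper} + {Quarry, Vale, Ivy, Denton}: 26 + 98 = 124
  {Quarry, Juniper} + {Vale, Ivy, Denton}: 51 + 84 = 135
  {Vale} + {Quarry, Juniper, Ivy, Denton}: 64 + 91 = 155
  {Quarry, Vale} + {Juniper, Ivy, Denton}: 79 + 77 = 156
  {Juniper, Vale} + {Quarry, Ivy, Denton}: 82 + 79 = 161
  … (15 splits in total)
Best: vehicle 1 Corby → Juniper → Corby = 26; vehicle 2 Corby → Quarry → Ivy → Vale → Denton → Corby = 98; combined 124.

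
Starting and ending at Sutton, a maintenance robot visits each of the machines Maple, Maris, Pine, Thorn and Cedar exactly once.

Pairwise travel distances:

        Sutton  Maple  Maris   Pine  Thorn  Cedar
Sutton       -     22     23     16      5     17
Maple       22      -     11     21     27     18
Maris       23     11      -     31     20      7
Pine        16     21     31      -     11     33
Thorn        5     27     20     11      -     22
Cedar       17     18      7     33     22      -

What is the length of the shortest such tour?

Minimum total distance: 72.

There are 60 distinct closed tours to check (reversals are equivalent).
Sutton-Maple-Maris-Pine-Thorn-Cedar-Sutton: 22+11+31+11+22+17 = 114
Sutton-Maple-Maris-Pine-Cedar-Thorn-Sutton: 22+11+31+33+22+5 = 124
Sutton-Maple-Maris-Thorn-Pine-Cedar-Sutton: 22+11+20+11+33+17 = 114
Sutton-Maple-Maris-Thorn-Cedar-Pine-Sutton: 22+11+20+22+33+16 = 124
Sutton-Maple-Maris-Cedar-Pine-Thorn-Sutton: 22+11+7+33+11+5 = 89
Sutton-Maple-Maris-Cedar-Thorn-Pine-Sutton: 22+11+7+22+11+16 = 89
Sutton-Maple-Pine-Maris-Thorn-Cedar-Sutton: 22+21+31+20+22+17 = 133
Sutton-Maple-Pine-Maris-Cedar-Thorn-Sutton: 22+21+31+7+22+5 = 108
Sutton-Maple-Pine-Thorn-Maris-Cedar-Sutton: 22+21+11+20+7+17 = 98
Sutton-Maple-Pine-Thorn-Cedar-Maris-Sutton: 22+21+11+22+7+23 = 106
Sutton-Maple-Pine-Cedar-Maris-Thorn-Sutton: 22+21+33+7+20+5 = 108
Sutton-Maple-Pine-Cedar-Thorn-Maris-Sutton: 22+21+33+22+20+23 = 141
Sutton-Maple-Thorn-Maris-Pine-Cedar-Sutton: 22+27+20+31+33+17 = 150
Sutton-Maple-Thorn-Maris-Cedar-Pine-Sutton: 22+27+20+7+33+16 = 125
… (46 more)
Sutton-Thorn-Pine-Maple-Maris-Cedar-Sutton: 5+11+21+11+7+17 = 72  ← best
The minimum is 72.
One optimal route: Sutton → Thorn → Pine → Maple → Maris → Cedar → Sutton (or its reverse).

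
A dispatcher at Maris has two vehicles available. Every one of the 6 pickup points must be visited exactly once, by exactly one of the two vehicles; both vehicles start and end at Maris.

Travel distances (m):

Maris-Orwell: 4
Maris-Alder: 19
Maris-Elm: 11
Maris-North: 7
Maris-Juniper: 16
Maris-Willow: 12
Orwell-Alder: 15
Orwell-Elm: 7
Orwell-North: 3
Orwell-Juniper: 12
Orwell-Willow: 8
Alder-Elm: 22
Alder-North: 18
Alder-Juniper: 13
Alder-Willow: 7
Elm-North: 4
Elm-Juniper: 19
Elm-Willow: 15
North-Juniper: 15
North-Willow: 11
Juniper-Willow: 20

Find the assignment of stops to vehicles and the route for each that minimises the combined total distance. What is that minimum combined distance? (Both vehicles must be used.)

70 m — the smallest possible combined total.

Try each way of splitting the stops between the two vehicles (each non-empty) and, for each split, find the best tour for each vehicle:
  {Orwell} + {Alder, Elm, North, Juniper, Willow}: 8 + 62 = 70
  {Alder} + {Orwell, Elm, North, Juniper, Willow}: 38 + 62 = 100
  {Orwell, Alder} + {Elm, North, Juniper, Willow}: 38 + 62 = 100
  {Elm} + {Orwell, Alder, North, Juniper, Willow}: 22 + 54 = 76
  {Orwell, Elm} + {Alder, North, Juniper, Willow}: 22 + 54 = 76
  {Alder, Elm} + {Orwell, North, Juniper, Willow}: 52 + 54 = 106
  … (31 splits in total)
Best: vehicle 1 Maris → Orwell → Maris = 8; vehicle 2 Maris → Elm → North → Juniper → Alder → Willow → Maris = 62; combined 70.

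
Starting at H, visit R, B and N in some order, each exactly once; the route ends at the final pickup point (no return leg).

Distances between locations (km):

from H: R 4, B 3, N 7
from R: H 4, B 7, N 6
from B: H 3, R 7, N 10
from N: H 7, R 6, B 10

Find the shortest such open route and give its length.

There are 3! = 6 possible orderings.
H → R → B → N: 4+7+10 = 21
H → R → N → B: 4+6+10 = 20
H → B → R → N: 3+7+6 = 16
H → B → N → R: 3+10+6 = 19
H → N → R → B: 7+6+7 = 20
H → N → B → R: 7+10+7 = 24
The minimum is 16.
One shortest path: H → B → R → N.

16 km — the minimum one-way total.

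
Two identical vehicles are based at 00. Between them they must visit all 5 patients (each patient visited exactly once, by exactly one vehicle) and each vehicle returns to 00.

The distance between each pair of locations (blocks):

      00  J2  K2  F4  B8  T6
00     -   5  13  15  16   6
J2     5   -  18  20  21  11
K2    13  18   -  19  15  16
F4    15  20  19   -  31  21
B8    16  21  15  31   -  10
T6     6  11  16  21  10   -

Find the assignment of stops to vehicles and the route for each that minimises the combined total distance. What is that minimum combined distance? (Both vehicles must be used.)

75 blocks — the smallest possible combined total.

Check every non-empty split of the stops between the two vehicles; for each half take its own optimal tour:
  {J2} + {K2, F4, B8, T6}: 10 + 65 = 75
  {K2} + {J2, F4, B8, T6}: 26 + 72 = 98
  {J2, K2} + {F4, B8, T6}: 36 + 62 = 98
  {F4} + {J2, K2, B8, T6}: 30 + 54 = 84
  {J2, F4} + {K2, B8, T6}: 40 + 44 = 84
  {K2, F4} + {J2, B8, T6}: 47 + 42 = 89
  … (15 splits in total)
Best: vehicle 1 00 → J2 → 00 = 10; vehicle 2 00 → F4 → K2 → B8 → T6 → 00 = 65; combined 75.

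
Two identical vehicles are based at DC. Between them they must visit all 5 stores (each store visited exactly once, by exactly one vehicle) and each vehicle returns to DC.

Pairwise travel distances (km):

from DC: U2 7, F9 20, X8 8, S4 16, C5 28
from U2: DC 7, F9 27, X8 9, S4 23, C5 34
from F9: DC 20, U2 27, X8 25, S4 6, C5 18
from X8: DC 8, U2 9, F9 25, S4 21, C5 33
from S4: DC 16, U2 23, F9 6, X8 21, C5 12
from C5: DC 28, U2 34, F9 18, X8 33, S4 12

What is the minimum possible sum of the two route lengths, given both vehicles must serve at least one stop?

90 km — the smallest possible combined total.

There are 2^4 − 1 = 15 ways to divide the 5 stops into two non-empty groups. For each, the best each vehicle can do is its own shortest tour through its group:
  {U2} + {F9, X8, S4, C5}: 14 + 79 = 93
  {F9} + {U2, X8, S4, C5}: 40 + 77 = 117
  {U2, F9} + {X8, S4, C5}: 54 + 69 = 123
  {X8} + {U2, F9, S4, C5}: 16 + 79 = 95
  {U2, X8} + {F9, S4, C5}: 24 + 66 = 90
  {F9, X8} + {U2, S4, C5}: 53 + 69 = 122
  … (15 splits in total)
Best: vehicle 1 DC → U2 → X8 → DC = 24; vehicle 2 DC → F9 → S4 → C5 → DC = 66; combined 90.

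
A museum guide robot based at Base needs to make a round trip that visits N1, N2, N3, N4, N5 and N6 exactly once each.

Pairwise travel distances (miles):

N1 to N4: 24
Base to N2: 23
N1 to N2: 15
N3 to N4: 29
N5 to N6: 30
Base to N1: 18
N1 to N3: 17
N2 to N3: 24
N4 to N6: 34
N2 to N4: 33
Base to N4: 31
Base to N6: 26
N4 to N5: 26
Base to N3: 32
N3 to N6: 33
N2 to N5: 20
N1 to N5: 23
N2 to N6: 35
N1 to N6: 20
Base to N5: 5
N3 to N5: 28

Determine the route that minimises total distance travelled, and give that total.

Minimum total distance: 145 miles.

There are 360 distinct closed tours to check (reversals are equivalent).
Base-N1-N2-N3-N4-N5-N6-Base: 18+15+24+29+26+30+26 = 168
Base-N1-N2-N3-N4-N6-N5-Base: 18+15+24+29+34+30+5 = 155
Base-N1-N2-N3-N5-N4-N6-Base: 18+15+24+28+26+34+26 = 171
Base-N1-N2-N3-N5-N6-N4-Base: 18+15+24+28+30+34+31 = 180
Base-N1-N2-N3-N6-N4-N5-Base: 18+15+24+33+34+26+5 = 155
Base-N1-N2-N3-N6-N5-N4-Base: 18+15+24+33+30+26+31 = 177
Base-N1-N2-N4-N3-N5-N6-Base: 18+15+33+29+28+30+26 = 179
Base-N1-N2-N4-N3-N6-N5-Base: 18+15+33+29+33+30+5 = 163
… (352 more)
Base-N5-N4-N3-N2-N1-N6-Base: 5+26+29+24+15+20+26 = 145  ← best
The minimum is 145.
One optimal route: Base → N5 → N4 → N3 → N2 → N1 → N6 → Base (or its reverse).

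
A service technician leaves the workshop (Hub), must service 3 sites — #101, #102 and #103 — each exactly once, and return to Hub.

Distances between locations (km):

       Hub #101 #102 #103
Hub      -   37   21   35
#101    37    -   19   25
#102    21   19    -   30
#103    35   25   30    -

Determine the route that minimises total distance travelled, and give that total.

100 km — the shortest possible round trip.

There are 3 distinct closed tours to check (reversals are equivalent).
Hub-#101-#102-#103-Hub: 37+19+30+35 = 121
Hub-#101-#103-#102-Hub: 37+25+30+21 = 113
Hub-#102-#101-#103-Hub: 21+19+25+35 = 100
The minimum is 100.
One optimal route: Hub → #102 → #101 → #103 → Hub (or its reverse).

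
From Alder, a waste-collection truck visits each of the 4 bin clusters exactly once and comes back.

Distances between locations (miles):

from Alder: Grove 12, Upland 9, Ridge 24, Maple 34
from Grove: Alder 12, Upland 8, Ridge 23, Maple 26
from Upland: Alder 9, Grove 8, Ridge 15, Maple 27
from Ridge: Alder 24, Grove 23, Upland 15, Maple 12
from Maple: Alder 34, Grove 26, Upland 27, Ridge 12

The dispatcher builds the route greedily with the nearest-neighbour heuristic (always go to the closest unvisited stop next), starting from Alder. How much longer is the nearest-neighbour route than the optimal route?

Alder: Upland=9, Grove=12, Ridge=24, Maple=34 ⇒ Upland
Upland: Grove=8, Ridge=15, Maple=27 ⇒ Grove
Grove: Ridge=23, Maple=26 ⇒ Ridge
Ridge: Maple=12 ⇒ Maple
NN route Alder → Upland → Grove → Ridge → Maple → Alder costs 86.
Optimal: Alder → Grove → Maple → Ridge → Upland → Alder costs 74 (by enumerating all 12 distinct tours).
Excess = 86 − 74 = 12.

12 miles longer than the optimal tour.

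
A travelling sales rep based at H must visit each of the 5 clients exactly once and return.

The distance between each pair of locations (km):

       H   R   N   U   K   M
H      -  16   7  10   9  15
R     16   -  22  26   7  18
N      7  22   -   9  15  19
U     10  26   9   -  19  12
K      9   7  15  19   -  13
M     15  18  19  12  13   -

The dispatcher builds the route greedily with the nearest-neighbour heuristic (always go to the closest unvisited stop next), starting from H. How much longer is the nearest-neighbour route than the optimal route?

H: N=7, K=9, U=10, M=15, R=16 ⇒ N
N: U=9, K=15, M=19, R=22 ⇒ U
U: M=12, K=19, R=26 ⇒ M
M: K=13, R=18 ⇒ K
K: R=7 ⇒ R
NN route H → N → U → M → K → R → H costs 64.
Optimal: H → N → U → M → R → K → H costs 62 (by enumerating all 60 distinct tours).
Excess = 64 − 62 = 2.

The nearest-neighbour route is 2 km longer than optimal.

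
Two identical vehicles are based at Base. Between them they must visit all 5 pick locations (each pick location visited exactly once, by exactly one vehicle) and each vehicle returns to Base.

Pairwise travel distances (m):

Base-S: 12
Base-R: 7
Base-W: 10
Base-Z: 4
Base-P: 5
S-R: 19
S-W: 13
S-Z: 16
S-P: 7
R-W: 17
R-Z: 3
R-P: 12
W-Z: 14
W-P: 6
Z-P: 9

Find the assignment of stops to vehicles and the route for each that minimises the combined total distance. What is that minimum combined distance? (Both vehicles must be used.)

Minimum combined distance: 49 m.

Try each way of splitting the stops between the two vehicles (each non-empty) and, for each split, find the best tour for each vehicle:
  {S} + {R, W, Z, P}: 24 + 35 = 59
  {R} + {S, W, Z, P}: 14 + 43 = 57
  {S, R} + {W, Z, P}: 38 + 29 = 67
  {W} + {S, R, Z, P}: 20 + 38 = 58
  {S, W} + {R, Z, P}: 35 + 24 = 59
  {R, W} + {S, Z, P}: 34 + 32 = 66
  … (15 splits in total)
  {R, Z} + {S, W, P}: 14 + 35 = 49  ← best
Best: vehicle 1 Base → R → Z → Base = 14; vehicle 2 Base → S → P → W → Base = 35; combined 49.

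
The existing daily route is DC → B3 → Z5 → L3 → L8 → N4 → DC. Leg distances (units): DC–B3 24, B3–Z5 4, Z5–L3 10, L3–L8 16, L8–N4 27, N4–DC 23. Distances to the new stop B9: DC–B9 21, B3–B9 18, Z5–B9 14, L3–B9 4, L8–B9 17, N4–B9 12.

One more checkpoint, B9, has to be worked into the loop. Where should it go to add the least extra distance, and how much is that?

+2 — insert B9 between L8 and N4.

Insertion cost between consecutive stops i–j is d(i,B9) + d(B9,j) − d(i,j):
  between DC and B3: 21 + 18 − 24 = 15
  between B3 and Z5: 18 + 14 − 4 = 28
  between Z5 and L3: 14 + 4 − 10 = 8
  between L3 and L8: 4 + 17 − 16 = 5
  between L8 and N4: 17 + 12 − 27 = 2
  between N4 and DC: 12 + 21 − 23 = 10
Cheapest insertion is between L8 and N4, adding 2.
New total = 104 + 2 = 106.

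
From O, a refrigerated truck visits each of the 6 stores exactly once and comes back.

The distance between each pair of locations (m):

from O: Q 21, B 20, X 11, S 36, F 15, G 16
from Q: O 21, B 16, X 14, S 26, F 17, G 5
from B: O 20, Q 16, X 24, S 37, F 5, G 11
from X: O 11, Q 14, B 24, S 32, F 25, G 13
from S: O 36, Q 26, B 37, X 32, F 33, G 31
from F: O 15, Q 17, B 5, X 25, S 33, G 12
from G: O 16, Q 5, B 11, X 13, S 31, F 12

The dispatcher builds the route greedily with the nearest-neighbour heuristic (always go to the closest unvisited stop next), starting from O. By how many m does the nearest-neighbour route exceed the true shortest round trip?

O: X=11, F=15, G=16, B=20, Q=21, S=36 ⇒ X
X: G=13, Q=14, B=24, F=25, S=32 ⇒ G
G: Q=5, B=11, F=12, S=31 ⇒ Q
Q: B=16, F=17, S=26 ⇒ B
B: F=5, S=37 ⇒ F
F: S=33 ⇒ S
NN route O → X → G → Q → B → F → S → O costs 119.
Optimal: O → X → S → Q → G → B → F → O costs 105 (by enumerating all 360 distinct tours).
Excess = 119 − 105 = 14.

The nearest-neighbour route is 14 m longer than optimal.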